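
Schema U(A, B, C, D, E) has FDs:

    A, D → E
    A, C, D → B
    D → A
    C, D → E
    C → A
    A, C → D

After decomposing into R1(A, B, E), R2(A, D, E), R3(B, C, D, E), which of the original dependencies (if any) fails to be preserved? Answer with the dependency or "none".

none

A, D → E lies within R2.
A, C, D → B: restricted closure across fragments reaches B.
D → A lies within R2.
C, D → E lies within R3.
C → A: restricted closure across fragments reaches A.
A, C → D: restricted closure across fragments reaches D.
Every dependency is enforceable on the fragments, so the decomposition is dependency-preserving.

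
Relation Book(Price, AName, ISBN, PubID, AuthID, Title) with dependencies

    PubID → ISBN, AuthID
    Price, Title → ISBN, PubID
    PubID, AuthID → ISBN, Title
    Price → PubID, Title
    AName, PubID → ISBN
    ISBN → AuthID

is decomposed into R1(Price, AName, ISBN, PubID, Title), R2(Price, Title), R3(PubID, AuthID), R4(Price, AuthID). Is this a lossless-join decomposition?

Yes

Chase test. Columns are Price, AName, ISBN, PubID, AuthID, Title; row i has aⱼ where attribute j ∈ Ri, else bᵢⱼ.
Initial tableau (one row per fragment):
  row 1: a1 a2 a3 a4 b15 a6
  row 2: a1 b22 b23 b24 b25 a6
  row 3: b31 b32 b33 a4 a5 b36
  row 4: a1 b42 b43 b44 a5 b46
Rows 1 and 3 agree on PubID; apply PubID→ISBN, AuthID and equate their ISBN, AuthID entries.
Rows 1 and 2 agree on Price, Title; apply Price, Title→ISBN, PubID and equate their ISBN, PubID entries.
Rows 1 and 3 agree on PubID, AuthID; apply PubID, AuthID→ISBN, Title and equate their ISBN, Title entries.
Rows 1 and 4 agree on Price; apply Price→PubID, Title and equate their PubID, Title entries.
Rows 1 and 2 agree on ISBN; apply ISBN→AuthID and equate their AuthID entries.
Rows 1 and 4 agree on PubID; apply PubID→ISBN, AuthID and equate their ISBN, AuthID entries.
Row 1 is now all distinguished symbols — the join is lossless.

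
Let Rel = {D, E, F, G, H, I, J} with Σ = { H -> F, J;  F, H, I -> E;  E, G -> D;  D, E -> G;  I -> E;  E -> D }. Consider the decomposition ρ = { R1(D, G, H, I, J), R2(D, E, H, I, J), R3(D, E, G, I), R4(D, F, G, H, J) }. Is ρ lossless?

Chase test. Columns are D, E, F, G, H, I, J; row i has aⱼ where attribute j ∈ Ri, else bᵢⱼ.
Initial tableau (one row per fragment):
  row 1: a1 b12 b13 a4 a5 a6 a7
  row 2: a1 a2 b23 b24 a5 a6 a7
  row 3: a1 a2 b33 a4 b35 a6 b37
  row 4: a1 b42 a3 a4 a5 b46 a7
Rows 1 and 2 agree on H; apply H→F, J and equate their F, J entries.
Rows 1 and 4 agree on H; apply H→F, J and equate their F, J entries.
Rows 1 and 2 agree on F, H, I; apply F, H, I→E and equate their E entries.
Rows 1 and 2 agree on D, E; apply D, E→G and equate their G entries.
Row 1 is now all distinguished symbols — the join is lossless.

Yes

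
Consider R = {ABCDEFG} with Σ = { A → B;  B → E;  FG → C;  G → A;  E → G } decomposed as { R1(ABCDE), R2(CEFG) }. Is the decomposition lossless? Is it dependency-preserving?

lossy but dependency-preserving

Lossless test: (CE)⁺ = {ABCEG}, which is a superkey of neither fragment — lossy.
Dependency preservation: G → A is not contained in any single fragment, but the restricted closure of its left-hand side across the fragments still reaches the right-hand side; the remaining FDs each lie inside some fragment. All dependencies are preserved.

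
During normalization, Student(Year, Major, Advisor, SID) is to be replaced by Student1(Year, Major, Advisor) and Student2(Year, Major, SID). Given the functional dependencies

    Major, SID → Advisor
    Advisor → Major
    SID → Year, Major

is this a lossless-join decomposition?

Common attributes: Student1 ∩ Student2 = {Year, Major}.
No dependency enlarges {Year, Major}, so (Year, Major)⁺ = {Year, Major}.
The closure contains neither all of Student1 = {Year, Major, Advisor} nor all of Student2 = {Year, Major, SID}, so the common attributes are not a superkey of either fragment. The join is lossy.

No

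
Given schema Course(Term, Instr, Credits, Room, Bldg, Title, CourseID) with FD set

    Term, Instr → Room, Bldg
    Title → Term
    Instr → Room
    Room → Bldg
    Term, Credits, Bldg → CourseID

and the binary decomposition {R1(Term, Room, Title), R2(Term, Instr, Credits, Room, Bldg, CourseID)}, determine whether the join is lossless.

No

Common attributes: R1 ∩ R2 = {Term, Room}.
Closure of {Term, Room}: Room → Bldg applies, adding Bldg. So (Term, Room)⁺ = {Term, Room, Bldg}.
The closure contains neither all of R1 = {Term, Room, Title} nor all of R2 = {Term, Instr, Credits, Room, Bldg, CourseID}, so the common attributes are not a superkey of either fragment. The join is lossy.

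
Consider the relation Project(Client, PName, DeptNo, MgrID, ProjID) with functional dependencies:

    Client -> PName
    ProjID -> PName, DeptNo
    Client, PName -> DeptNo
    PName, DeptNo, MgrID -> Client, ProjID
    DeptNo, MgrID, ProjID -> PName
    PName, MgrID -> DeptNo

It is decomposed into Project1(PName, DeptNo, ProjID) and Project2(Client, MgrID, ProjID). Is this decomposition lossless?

Common attributes: Project1 ∩ Project2 = {ProjID}.
Closure of {ProjID}: ProjID → PName, DeptNo applies, adding PName, DeptNo. So (ProjID)⁺ = {PName, DeptNo, ProjID}.
This closure contains every attribute of Project1, so Project1 ∩ Project2 → Project1. The join is lossless.

Yes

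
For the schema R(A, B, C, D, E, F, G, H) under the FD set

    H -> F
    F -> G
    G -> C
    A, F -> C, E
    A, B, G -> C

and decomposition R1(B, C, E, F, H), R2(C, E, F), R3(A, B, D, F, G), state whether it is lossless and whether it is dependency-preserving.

Lossless test (chase): Rows 1 and 2 agree on F; apply F→G and equate their G entries. Rows 1 and 3 agree on F; apply F→G and equate their G entries. Rows 1 and 3 agree on G; apply G→C and equate their C entries. No row becomes fully distinguished — the join is lossy.
Dependency preservation: the restricted closure of {G} across the fragments never reaches {C}, so G → C cannot be enforced without a join — not preserved.

lossy and not dependency-preserving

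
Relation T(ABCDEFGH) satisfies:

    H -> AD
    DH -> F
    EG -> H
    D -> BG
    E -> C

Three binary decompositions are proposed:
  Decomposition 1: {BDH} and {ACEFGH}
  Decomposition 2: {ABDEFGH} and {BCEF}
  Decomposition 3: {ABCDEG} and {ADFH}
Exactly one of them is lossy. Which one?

Decomposition 3

Decomposition 1: common = {H}, closure = {ABDFGH} → lossless.
Decomposition 2: common = {BEF}, closure = {BCEF} → lossless.
Decomposition 3: common = {AD}, closure = {ABDG} → lossy.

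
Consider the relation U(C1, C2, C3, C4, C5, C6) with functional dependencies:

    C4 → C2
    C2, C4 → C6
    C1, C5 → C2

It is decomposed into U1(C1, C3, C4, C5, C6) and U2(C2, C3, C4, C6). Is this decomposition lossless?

Yes

Common attributes: U1 ∩ U2 = {C3, C4, C6}.
Closure of {C3, C4, C6}: C4 → C2 applies, adding C2. So (C3, C4, C6)⁺ = {C2, C3, C4, C6}.
This closure contains every attribute of U2, so U1 ∩ U2 → U2. The join is lossless.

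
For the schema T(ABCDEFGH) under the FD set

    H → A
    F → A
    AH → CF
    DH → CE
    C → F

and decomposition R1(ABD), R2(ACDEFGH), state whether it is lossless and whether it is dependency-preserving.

Lossless test: (AD)⁺ = {AD}, which is a superkey of neither fragment — lossy.
Dependency preservation: every FD's attributes lie within a single fragment, so each can be enforced locally — preserved.

lossy but dependency-preserving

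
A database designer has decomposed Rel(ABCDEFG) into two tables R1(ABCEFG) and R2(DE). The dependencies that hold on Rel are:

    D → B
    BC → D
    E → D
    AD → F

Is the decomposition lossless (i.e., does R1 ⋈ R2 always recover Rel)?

Common attributes: R1 ∩ R2 = {E}.
Closure of {E}: E → D applies, adding D; D → B applies, adding B. So (E)⁺ = {BDE}.
This closure contains every attribute of R2, so R1 ∩ R2 → R2. The join is lossless.

Yes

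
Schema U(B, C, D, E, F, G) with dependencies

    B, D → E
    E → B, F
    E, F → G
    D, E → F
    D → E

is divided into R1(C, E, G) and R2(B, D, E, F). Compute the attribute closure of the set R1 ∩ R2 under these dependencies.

B, E, F, G

R1 ∩ R2 = {E}.
E → B, F applies, adding B, F
E, F → G applies, adding G
Closure: {B, E, F, G}.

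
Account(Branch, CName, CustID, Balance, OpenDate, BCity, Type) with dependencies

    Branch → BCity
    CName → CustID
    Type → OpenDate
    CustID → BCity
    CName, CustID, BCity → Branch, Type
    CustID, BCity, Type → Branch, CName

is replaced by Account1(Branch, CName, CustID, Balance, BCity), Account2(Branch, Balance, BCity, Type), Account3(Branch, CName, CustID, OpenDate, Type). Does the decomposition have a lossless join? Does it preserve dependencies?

Lossless test (chase): Rows 1 and 3 agree on Branch; apply Branch→BCity and equate their BCity entries. Rows 2 and 3 agree on Type; apply Type→OpenDate and equate their OpenDate entries. Rows 1 and 3 agree on CName, CustID, BCity; apply CName, CustID, BCity→Branch, Type and equate their Branch, Type entries. Rows 1 and 2 agree on Type; apply Type→OpenDate and equate their OpenDate entries. Row 1 is now all distinguished symbols — the join is lossless.
Dependency preservation: CName, CustID, BCity → Branch, Type; CustID, BCity, Type → Branch, CName are not contained in any single fragment, but the restricted closure of each left-hand side across the fragments still reaches the right-hand side; the remaining FDs each lie inside some fragment. All dependencies are preserved.

lossless and dependency-preserving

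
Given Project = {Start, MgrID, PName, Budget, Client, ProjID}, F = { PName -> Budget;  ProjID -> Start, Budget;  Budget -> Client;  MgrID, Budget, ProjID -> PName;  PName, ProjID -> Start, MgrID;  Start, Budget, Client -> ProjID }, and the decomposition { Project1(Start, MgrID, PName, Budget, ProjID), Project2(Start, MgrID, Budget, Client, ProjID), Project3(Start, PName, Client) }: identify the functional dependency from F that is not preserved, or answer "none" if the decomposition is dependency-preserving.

none

PName → Budget lies within Project1.
ProjID → Start, Budget lies within Project1.
Budget → Client lies within Project2.
MgrID, Budget, ProjID → PName lies within Project1.
PName, ProjID → Start, MgrID lies within Project1.
Start, Budget, Client → ProjID lies within Project2.
Every dependency is enforceable on the fragments, so the decomposition is dependency-preserving.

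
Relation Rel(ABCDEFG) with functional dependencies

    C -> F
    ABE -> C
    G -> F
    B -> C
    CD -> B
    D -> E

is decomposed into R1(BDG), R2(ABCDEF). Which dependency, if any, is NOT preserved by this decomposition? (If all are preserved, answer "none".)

G -> F

Check G → F: no single fragment contains all of {FG}, and the restricted closure of {G} across the fragments never reaches {F}.
C → F is preserved.
ABE → C is preserved.
B → C is preserved.
CD → B is preserved.
D → E is preserved.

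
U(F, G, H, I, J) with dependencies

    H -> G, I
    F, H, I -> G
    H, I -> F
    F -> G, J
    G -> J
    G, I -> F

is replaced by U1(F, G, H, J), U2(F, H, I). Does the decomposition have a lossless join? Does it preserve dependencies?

lossless but not dependency-preserving

Lossless test: (F, H)⁺ = {F, G, H, I, J}, which contains all of one fragment — lossless.
Dependency preservation: the restricted closure of {G, I} across the fragments never reaches {F}, so G, I → F cannot be enforced without a join — not preserved.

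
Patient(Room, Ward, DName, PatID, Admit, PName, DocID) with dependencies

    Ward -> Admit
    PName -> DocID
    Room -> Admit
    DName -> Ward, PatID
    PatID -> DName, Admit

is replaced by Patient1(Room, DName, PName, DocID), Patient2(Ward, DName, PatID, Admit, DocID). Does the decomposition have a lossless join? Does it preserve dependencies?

Lossless test: (DName, DocID)⁺ = {Ward, DName, PatID, Admit, DocID}, which contains all of one fragment — lossless.
Dependency preservation: the restricted closure of {Room} across the fragments never reaches {Admit}, so Room → Admit cannot be enforced without a join — not preserved.

lossless but not dependency-preserving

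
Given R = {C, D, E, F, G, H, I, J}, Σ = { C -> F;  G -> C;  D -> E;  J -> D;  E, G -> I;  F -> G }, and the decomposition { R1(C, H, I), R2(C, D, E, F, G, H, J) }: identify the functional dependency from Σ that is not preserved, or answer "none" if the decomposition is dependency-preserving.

Check E, G → I: no single fragment contains all of {E, G, I}, and the restricted closure of {E, G} across the fragments never reaches {I}.
C → F is preserved.
G → C is preserved.
D → E is preserved.
J → D is preserved.
F → G is preserved.

E, G -> I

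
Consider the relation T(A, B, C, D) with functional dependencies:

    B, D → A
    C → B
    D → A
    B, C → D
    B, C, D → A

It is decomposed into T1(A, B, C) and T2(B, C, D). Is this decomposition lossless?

Yes

Common attributes: T1 ∩ T2 = {B, C}.
Closure of {B, C}: B, C → D applies, adding D; B, C, D → A applies, adding A. So (B, C)⁺ = {A, B, C, D}.
This closure contains every attribute of T1, so T1 ∩ T2 → T1. The join is lossless.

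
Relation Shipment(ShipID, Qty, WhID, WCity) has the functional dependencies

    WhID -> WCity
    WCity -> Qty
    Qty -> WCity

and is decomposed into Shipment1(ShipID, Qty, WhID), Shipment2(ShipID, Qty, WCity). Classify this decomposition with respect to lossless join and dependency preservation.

Lossless test: (ShipID, Qty)⁺ = {ShipID, Qty, WCity}, which contains all of one fragment — lossless.
Dependency preservation: WhID → WCity is not contained in any single fragment, but the restricted closure of its left-hand side across the fragments still reaches the right-hand side; the remaining FDs each lie inside some fragment. All dependencies are preserved.

lossless and dependency-preserving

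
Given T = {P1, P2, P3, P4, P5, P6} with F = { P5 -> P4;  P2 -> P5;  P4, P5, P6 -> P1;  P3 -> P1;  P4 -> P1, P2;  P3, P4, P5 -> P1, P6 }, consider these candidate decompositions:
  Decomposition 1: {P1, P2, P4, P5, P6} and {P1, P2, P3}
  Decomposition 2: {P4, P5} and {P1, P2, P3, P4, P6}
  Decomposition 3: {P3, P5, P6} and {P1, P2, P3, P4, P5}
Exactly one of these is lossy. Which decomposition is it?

Decomposition 1

Decomposition 1: common = {P1, P2}, closure = {P1, P2, P4, P5} → lossy.
Decomposition 2: common = {P4}, closure = {P1, P2, P4, P5} → lossless.
Decomposition 3: common = {P3, P5}, closure = {P1, P2, P3, P4, P5, P6} → lossless.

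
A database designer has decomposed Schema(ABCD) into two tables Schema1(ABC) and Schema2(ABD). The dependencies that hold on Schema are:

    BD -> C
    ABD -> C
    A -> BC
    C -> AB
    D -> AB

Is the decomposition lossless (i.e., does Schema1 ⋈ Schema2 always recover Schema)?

Yes

Common attributes: Schema1 ∩ Schema2 = {AB}.
Closure of {AB}: A → BC applies, adding C. So (AB)⁺ = {ABC}.
This closure contains every attribute of Schema1, so Schema1 ∩ Schema2 → Schema1. The join is lossless.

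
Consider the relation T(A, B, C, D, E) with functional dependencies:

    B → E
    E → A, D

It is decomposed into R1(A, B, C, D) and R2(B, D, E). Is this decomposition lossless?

Common attributes: R1 ∩ R2 = {B, D}.
Closure of {B, D}: B → E applies, adding E; E → A, D applies, adding A. So (B, D)⁺ = {A, B, D, E}.
This closure contains every attribute of R2, so R1 ∩ R2 → R2. The join is lossless.

Yes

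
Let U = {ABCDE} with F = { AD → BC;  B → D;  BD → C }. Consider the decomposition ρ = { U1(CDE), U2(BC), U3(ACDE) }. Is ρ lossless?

No

Chase test. Columns are ABCDE; row i has aⱼ where attribute j ∈ Ui, else bᵢⱼ.
Initial tableau (one row per fragment):
  row 1: b11 b12 a3 a4 a5
  row 2: b21 a2 a3 b24 b25
  row 3: a1 b32 a3 a4 a5
No row becomes fully distinguished — the join is lossy.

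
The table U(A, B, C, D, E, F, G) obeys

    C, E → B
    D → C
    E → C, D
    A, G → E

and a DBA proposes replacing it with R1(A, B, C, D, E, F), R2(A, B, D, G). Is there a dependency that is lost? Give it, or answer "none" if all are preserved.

A, G → E

Check A, G → E: no single fragment contains all of {A, E, G}, and the restricted closure of {A, G} across the fragments never reaches {E}.
C, E → B is preserved.
D → C is preserved.
E → C, D is preserved.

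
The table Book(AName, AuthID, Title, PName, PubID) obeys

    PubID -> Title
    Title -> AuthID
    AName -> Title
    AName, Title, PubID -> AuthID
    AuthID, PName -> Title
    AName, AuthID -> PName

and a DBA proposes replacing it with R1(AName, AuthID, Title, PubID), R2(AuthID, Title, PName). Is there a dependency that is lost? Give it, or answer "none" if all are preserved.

AName, AuthID -> PName

Check AName, AuthID → PName: no single fragment contains all of {AName, AuthID, PName}, and the restricted closure of {AName, AuthID} across the fragments never reaches {PName}.
PubID → Title is preserved.
Title → AuthID is preserved.
AName → Title is preserved.
AName, Title, PubID → AuthID is preserved.
AuthID, PName → Title is preserved.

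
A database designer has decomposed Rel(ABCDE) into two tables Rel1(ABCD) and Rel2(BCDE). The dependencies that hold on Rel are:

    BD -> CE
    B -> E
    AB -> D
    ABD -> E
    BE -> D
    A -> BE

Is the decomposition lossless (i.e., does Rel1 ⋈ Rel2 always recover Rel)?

Yes

Common attributes: Rel1 ∩ Rel2 = {BCD}.
Closure of {BCD}: BD → CE applies, adding E. So (BCD)⁺ = {BCDE}.
This closure contains every attribute of Rel2, so Rel1 ∩ Rel2 → Rel2. The join is lossless.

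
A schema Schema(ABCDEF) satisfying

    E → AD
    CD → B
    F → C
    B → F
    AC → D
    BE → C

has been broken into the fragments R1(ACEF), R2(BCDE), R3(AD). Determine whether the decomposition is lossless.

Yes

Chase test. Columns are ABCDEF; row i has aⱼ where attribute j ∈ Ri, else bᵢⱼ.
Initial tableau (one row per fragment):
  row 1: a1 b12 a3 b14 a5 a6
  row 2: b21 a2 a3 a4 a5 b26
  row 3: a1 b32 b33 a4 b35 b36
Rows 1 and 2 agree on E; apply E→AD and equate their AD entries.
Rows 1 and 2 agree on CD; apply CD→B and equate their B entries.
Rows 1 and 2 agree on B; apply B→F and equate their F entries.
Row 1 is now all distinguished symbols — the join is lossless.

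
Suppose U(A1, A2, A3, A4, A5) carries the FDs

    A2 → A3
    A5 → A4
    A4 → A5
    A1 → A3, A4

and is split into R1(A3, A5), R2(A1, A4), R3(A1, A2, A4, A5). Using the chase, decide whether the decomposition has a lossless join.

Chase test. Columns are A1, A2, A3, A4, A5; row i has aⱼ where attribute j ∈ Ri, else bᵢⱼ.
Initial tableau (one row per fragment):
  row 1: b11 b12 a3 b14 a5
  row 2: a1 b22 b23 a4 b25
  row 3: a1 a2 b33 a4 a5
Rows 1 and 3 agree on A5; apply A5→A4 and equate their A4 entries.
Rows 1 and 2 agree on A4; apply A4→A5 and equate their A5 entries.
Rows 2 and 3 agree on A1; apply A1→A3, A4 and equate their A3, A4 entries.
No row becomes fully distinguished — the join is lossy.

No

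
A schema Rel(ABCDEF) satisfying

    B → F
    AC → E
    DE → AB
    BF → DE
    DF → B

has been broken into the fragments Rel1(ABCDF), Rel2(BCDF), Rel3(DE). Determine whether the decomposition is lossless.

No

Chase test. Columns are ABCDEF; row i has aⱼ where attribute j ∈ Reli, else bᵢⱼ.
Initial tableau (one row per fragment):
  row 1: a1 a2 a3 a4 b15 a6
  row 2: b21 a2 a3 a4 b25 a6
  row 3: b31 b32 b33 a4 a5 b36
Rows 1 and 2 agree on BF; apply BF→DE and equate their DE entries.
Rows 1 and 2 agree on DE; apply DE→AB and equate their AB entries.
No row becomes fully distinguished — the join is lossy.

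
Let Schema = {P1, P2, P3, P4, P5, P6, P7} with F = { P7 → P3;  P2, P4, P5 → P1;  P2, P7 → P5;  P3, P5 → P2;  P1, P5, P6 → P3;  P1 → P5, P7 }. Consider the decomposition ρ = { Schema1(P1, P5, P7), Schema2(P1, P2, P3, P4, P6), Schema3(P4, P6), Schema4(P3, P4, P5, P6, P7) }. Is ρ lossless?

Chase test. Columns are P1, P2, P3, P4, P5, P6, P7; row i has aⱼ where attribute j ∈ Schemai, else bᵢⱼ.
Initial tableau (one row per fragment):
  row 1: a1 b12 b13 b14 a5 b16 a7
  row 2: a1 a2 a3 a4 b25 a6 b27
  row 3: b31 b32 b33 a4 b35 a6 b37
  row 4: b41 b42 a3 a4 a5 a6 a7
Rows 1 and 4 agree on P7; apply P7→P3 and equate their P3 entries.
Rows 1 and 4 agree on P3, P5; apply P3, P5→P2 and equate their P2 entries.
Rows 1 and 2 agree on P1; apply P1→P5, P7 and equate their P5, P7 entries.
Rows 1 and 2 agree on P3, P5; apply P3, P5→P2 and equate their P2 entries.
Rows 2 and 4 agree on P2, P4, P5; apply P2, P4, P5→P1 and equate their P1 entries.
Row 2 is now all distinguished symbols — the join is lossless.

Yes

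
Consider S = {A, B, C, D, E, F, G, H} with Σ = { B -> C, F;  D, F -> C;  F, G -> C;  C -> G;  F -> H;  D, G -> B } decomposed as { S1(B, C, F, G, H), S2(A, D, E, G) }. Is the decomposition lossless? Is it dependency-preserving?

Lossless test: (G)⁺ = {G}, which is a superkey of neither fragment — lossy.
Dependency preservation: the restricted closure of {D, F} across the fragments never reaches {C}, so D, F → C cannot be enforced without a join — not preserved.

lossy and not dependency-preserving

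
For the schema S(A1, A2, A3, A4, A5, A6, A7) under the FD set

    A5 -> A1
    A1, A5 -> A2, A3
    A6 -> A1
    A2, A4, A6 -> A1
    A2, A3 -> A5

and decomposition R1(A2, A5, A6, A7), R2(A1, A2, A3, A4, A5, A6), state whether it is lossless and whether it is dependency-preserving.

lossy but dependency-preserving

Lossless test: (A2, A5, A6)⁺ = {A1, A2, A3, A5, A6}, which is a superkey of neither fragment — lossy.
Dependency preservation: every FD's attributes lie within a single fragment, so each can be enforced locally — preserved.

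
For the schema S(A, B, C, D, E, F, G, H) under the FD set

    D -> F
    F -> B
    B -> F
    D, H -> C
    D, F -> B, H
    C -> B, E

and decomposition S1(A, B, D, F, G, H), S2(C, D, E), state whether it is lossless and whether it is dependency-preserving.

Lossless test: (D)⁺ = {B, C, D, E, F, H}, which contains all of one fragment — lossless.
Dependency preservation: the restricted closure of {C} across the fragments never reaches {B, E}, so C → B, E cannot be enforced without a join — not preserved.

lossless but not dependency-preserving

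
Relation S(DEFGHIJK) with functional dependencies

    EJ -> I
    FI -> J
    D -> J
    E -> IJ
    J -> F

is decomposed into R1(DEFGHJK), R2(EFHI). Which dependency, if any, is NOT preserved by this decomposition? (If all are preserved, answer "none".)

FI -> J

Check FI → J: no single fragment contains all of {FIJ}, and the restricted closure of {FI} across the fragments never reaches {J}.
EJ → I is preserved.
D → J is preserved.
E → IJ is preserved.
J → F is preserved.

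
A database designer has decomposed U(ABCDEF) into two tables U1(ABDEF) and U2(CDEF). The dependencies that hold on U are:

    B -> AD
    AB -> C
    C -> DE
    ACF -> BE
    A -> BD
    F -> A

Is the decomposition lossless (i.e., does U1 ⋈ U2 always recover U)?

Yes

Common attributes: U1 ∩ U2 = {DEF}.
Closure of {DEF}: F → A applies, adding A; A → BD applies, adding B; AB → C applies, adding C. So (DEF)⁺ = {ABCDEF}.
This closure contains every attribute of U1, so U1 ∩ U2 → U1. The join is lossless.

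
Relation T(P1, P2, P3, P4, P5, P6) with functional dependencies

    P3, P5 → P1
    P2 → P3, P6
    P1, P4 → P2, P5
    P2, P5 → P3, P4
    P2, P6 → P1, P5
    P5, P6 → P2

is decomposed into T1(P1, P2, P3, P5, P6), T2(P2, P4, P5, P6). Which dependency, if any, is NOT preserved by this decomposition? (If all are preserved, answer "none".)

Check P1, P4 → P2, P5: no single fragment contains all of {P1, P2, P4, P5}, and the restricted closure of {P1, P4} across the fragments never reaches {P2, P5}.
P3, P5 → P1 is preserved.
P2 → P3, P6 is preserved.
P2, P5 → P3, P4 is preserved.
P2, P6 → P1, P5 is preserved.
P5, P6 → P2 is preserved.

P1, P4 → P2, P5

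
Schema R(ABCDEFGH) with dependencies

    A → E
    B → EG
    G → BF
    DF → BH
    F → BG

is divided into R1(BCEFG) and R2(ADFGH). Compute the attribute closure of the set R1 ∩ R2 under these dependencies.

R1 ∩ R2 = {FG}.
G → BF applies, adding B
B → EG applies, adding E
Closure: {BEFG}.

BEFG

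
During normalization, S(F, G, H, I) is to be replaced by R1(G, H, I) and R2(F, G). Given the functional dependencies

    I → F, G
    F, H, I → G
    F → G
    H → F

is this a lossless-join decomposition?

No

Common attributes: R1 ∩ R2 = {G}.
No dependency enlarges {G}, so (G)⁺ = {G}.
The closure contains neither all of R1 = {G, H, I} nor all of R2 = {F, G}, so the common attributes are not a superkey of either fragment. The join is lossy.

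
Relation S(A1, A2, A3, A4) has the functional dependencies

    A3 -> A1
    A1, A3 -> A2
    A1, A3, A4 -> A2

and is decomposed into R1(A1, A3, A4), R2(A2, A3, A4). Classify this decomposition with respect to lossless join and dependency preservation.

Lossless test: (A3, A4)⁺ = {A1, A2, A3, A4}, which contains all of one fragment — lossless.
Dependency preservation: A1, A3 → A2; A1, A3, A4 → A2 are not contained in any single fragment, but the restricted closure of each left-hand side across the fragments still reaches the right-hand side; the remaining FDs each lie inside some fragment. All dependencies are preserved.

lossless and dependency-preserving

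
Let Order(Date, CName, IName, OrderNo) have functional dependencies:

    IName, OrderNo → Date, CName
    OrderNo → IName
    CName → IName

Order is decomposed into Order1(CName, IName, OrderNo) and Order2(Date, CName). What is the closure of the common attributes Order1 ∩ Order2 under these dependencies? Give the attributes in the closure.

Order1 ∩ Order2 = {CName}.
CName → IName applies, adding IName
Closure: {CName, IName}.

CName, IName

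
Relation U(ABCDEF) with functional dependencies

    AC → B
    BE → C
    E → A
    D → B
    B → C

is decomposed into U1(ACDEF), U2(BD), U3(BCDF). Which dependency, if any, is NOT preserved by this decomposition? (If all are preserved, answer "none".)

AC → B

Check AC → B: no single fragment contains all of {ABC}, and the restricted closure of {AC} across the fragments never reaches {B}.
BE → C is preserved.
E → A is preserved.
D → B is preserved.
B → C is preserved.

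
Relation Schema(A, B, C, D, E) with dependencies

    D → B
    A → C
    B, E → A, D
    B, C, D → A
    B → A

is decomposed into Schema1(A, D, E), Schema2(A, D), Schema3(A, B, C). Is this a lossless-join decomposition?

No

Chase test. Columns are A, B, C, D, E; row i has aⱼ where attribute j ∈ Schemai, else bᵢⱼ.
Initial tableau (one row per fragment):
  row 1: a1 b12 b13 a4 a5
  row 2: a1 b22 b23 a4 b25
  row 3: a1 a2 a3 b34 b35
Rows 1 and 2 agree on D; apply D→B and equate their B entries.
Rows 1 and 2 agree on A; apply A→C and equate their C entries.
Rows 1 and 3 agree on A; apply A→C and equate their C entries.
No row becomes fully distinguished — the join is lossy.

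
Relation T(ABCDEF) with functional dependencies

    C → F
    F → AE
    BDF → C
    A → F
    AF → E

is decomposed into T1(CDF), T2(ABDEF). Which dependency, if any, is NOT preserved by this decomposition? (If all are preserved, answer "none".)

BDF → C

Check BDF → C: no single fragment contains all of {BCDF}, and the restricted closure of {BDF} across the fragments never reaches {C}.
C → F is preserved.
F → AE is preserved.
A → F is preserved.
AF → E is preserved.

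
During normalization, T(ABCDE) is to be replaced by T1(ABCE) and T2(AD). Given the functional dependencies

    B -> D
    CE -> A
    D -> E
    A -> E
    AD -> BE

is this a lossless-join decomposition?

Common attributes: T1 ∩ T2 = {A}.
Closure of {A}: A → E applies, adding E. So (A)⁺ = {AE}.
The closure contains neither all of T1 = {ABCE} nor all of T2 = {AD}, so the common attributes are not a superkey of either fragment. The join is lossy.

No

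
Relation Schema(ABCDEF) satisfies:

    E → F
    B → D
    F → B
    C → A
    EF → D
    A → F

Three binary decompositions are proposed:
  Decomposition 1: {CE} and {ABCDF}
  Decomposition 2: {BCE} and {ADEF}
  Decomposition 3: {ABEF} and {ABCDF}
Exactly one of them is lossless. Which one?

Decomposition 1: common = {C}, closure = {ABCDF} → lossless.
Decomposition 2: common = {E}, closure = {BDEF} → lossy.
Decomposition 3: common = {ABF}, closure = {ABDF} → lossy.

Decomposition 1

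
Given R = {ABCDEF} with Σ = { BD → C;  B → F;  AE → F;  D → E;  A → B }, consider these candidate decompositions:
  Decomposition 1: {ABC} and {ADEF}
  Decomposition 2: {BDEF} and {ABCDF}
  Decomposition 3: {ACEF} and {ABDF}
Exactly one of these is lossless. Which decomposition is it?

Decomposition 2

Decomposition 1: common = {A}, closure = {ABF} → lossy.
Decomposition 2: common = {BDF}, closure = {BCDEF} → lossless.
Decomposition 3: common = {AF}, closure = {ABF} → lossy.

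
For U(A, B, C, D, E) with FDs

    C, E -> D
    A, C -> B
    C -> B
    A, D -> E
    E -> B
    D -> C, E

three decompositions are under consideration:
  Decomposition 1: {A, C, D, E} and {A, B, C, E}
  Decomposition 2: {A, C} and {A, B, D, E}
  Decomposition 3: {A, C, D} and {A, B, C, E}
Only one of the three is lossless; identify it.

Decomposition 1: common = {A, C, E}, closure = {A, B, C, D, E} → lossless.
Decomposition 2: common = {A}, closure = {A} → lossy.
Decomposition 3: common = {A, C}, closure = {A, B, C} → lossy.

Decomposition 1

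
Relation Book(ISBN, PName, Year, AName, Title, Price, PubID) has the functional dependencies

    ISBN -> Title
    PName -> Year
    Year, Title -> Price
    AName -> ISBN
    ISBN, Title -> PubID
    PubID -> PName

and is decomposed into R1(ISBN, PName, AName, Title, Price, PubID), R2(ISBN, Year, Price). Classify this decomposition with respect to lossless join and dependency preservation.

Lossless test: (ISBN, Price)⁺ = {ISBN, PName, Year, Title, Price, PubID}, which contains all of one fragment — lossless.
Dependency preservation: the restricted closure of {PName} across the fragments never reaches {Year}, so PName → Year cannot be enforced without a join — not preserved.

lossless but not dependency-preserving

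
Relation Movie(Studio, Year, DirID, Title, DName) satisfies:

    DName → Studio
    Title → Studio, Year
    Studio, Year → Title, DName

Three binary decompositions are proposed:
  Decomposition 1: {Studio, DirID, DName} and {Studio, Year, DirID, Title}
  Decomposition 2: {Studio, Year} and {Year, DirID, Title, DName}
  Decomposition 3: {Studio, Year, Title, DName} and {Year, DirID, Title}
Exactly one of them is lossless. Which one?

Decomposition 1: common = {Studio, DirID}, closure = {Studio, DirID} → lossy.
Decomposition 2: common = {Year}, closure = {Year} → lossy.
Decomposition 3: common = {Year, Title}, closure = {Studio, Year, Title, DName} → lossless.

Decomposition 3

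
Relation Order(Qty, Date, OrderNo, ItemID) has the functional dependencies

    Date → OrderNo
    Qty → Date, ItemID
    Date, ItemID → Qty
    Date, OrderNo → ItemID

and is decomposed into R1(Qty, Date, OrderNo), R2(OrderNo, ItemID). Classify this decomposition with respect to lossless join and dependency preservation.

lossy and not dependency-preserving

Lossless test: (OrderNo)⁺ = {OrderNo}, which is a superkey of neither fragment — lossy.
Dependency preservation: the restricted closure of {Qty} across the fragments never reaches {Date, ItemID}, so Qty → Date, ItemID cannot be enforced without a join — not preserved.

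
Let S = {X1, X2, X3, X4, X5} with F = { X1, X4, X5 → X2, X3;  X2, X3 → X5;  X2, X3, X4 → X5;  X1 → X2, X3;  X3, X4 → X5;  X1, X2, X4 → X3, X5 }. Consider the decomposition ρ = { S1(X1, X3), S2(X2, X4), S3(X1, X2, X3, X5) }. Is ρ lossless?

Chase test. Columns are X1, X2, X3, X4, X5; row i has aⱼ where attribute j ∈ Si, else bᵢⱼ.
Initial tableau (one row per fragment):
  row 1: a1 b12 a3 b14 b15
  row 2: b21 a2 b23 a4 b25
  row 3: a1 a2 a3 b34 a5
Rows 1 and 3 agree on X1; apply X1→X2, X3 and equate their X2, X3 entries.
Rows 1 and 3 agree on X2, X3; apply X2, X3→X5 and equate their X5 entries.
No row becomes fully distinguished — the join is lossy.

No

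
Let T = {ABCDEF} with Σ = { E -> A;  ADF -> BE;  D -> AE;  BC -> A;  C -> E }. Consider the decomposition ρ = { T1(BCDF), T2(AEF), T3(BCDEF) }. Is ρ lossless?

Yes

Chase test. Columns are ABCDEF; row i has aⱼ where attribute j ∈ Ti, else bᵢⱼ.
Initial tableau (one row per fragment):
  row 1: b11 a2 a3 a4 b15 a6
  row 2: a1 b22 b23 b24 a5 a6
  row 3: b31 a2 a3 a4 a5 a6
Rows 2 and 3 agree on E; apply E→A and equate their A entries.
Rows 1 and 3 agree on D; apply D→AE and equate their AE entries.
Row 1 is now all distinguished symbols — the join is lossless.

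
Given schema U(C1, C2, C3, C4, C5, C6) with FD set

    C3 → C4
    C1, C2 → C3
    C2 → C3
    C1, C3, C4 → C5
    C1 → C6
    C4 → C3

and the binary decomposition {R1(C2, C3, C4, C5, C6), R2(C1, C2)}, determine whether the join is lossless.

No

Common attributes: R1 ∩ R2 = {C2}.
Closure of {C2}: C2 → C3 applies, adding C3; C3 → C4 applies, adding C4. So (C2)⁺ = {C2, C3, C4}.
The closure contains neither all of R1 = {C2, C3, C4, C5, C6} nor all of R2 = {C1, C2}, so the common attributes are not a superkey of either fragment. The join is lossy.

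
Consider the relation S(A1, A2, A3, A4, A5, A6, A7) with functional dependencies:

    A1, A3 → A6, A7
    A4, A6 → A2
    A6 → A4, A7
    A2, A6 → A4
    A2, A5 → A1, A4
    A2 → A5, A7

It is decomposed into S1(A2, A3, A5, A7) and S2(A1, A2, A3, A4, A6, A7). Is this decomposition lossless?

Yes

Common attributes: S1 ∩ S2 = {A2, A3, A7}.
Closure of {A2, A3, A7}: A2 → A5, A7 applies, adding A5; A2, A5 → A1, A4 applies, adding A1, A4; A1, A3 → A6, A7 applies, adding A6. So (A2, A3, A7)⁺ = {A1, A2, A3, A4, A5, A6, A7}.
This closure contains every attribute of S1, so S1 ∩ S2 → S1. The join is lossless.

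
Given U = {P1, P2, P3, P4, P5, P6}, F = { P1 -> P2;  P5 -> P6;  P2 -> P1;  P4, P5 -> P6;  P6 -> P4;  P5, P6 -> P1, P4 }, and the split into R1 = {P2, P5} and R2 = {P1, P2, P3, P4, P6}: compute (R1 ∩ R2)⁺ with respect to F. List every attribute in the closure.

P1, P2

R1 ∩ R2 = {P2}.
P2 → P1 applies, adding P1
Closure: {P1, P2}.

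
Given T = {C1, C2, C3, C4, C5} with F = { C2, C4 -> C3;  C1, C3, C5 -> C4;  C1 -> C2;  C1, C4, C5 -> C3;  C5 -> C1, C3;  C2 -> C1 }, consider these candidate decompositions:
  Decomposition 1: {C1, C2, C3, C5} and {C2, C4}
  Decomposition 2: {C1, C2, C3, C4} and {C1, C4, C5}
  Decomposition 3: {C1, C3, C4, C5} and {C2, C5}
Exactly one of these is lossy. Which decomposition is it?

Decomposition 1

Decomposition 1: common = {C2}, closure = {C1, C2} → lossy.
Decomposition 2: common = {C1, C4}, closure = {C1, C2, C3, C4} → lossless.
Decomposition 3: common = {C5}, closure = {C1, C2, C3, C4, C5} → lossless.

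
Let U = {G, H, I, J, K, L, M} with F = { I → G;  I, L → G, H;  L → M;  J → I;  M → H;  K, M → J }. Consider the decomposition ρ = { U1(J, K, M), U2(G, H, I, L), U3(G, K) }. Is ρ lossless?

Chase test. Columns are G, H, I, J, K, L, M; row i has aⱼ where attribute j ∈ Ui, else bᵢⱼ.
Initial tableau (one row per fragment):
  row 1: b11 b12 b13 a4 a5 b16 a7
  row 2: a1 a2 a3 b24 b25 a6 b27
  row 3: a1 b32 b33 b34 a5 b36 b37
No row becomes fully distinguished — the join is lossy.

No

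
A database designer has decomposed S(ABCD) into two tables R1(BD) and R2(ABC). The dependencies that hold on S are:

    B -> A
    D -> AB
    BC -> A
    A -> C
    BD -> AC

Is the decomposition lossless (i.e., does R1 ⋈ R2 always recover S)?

Common attributes: R1 ∩ R2 = {B}.
Closure of {B}: B → A applies, adding A; A → C applies, adding C. So (B)⁺ = {ABC}.
This closure contains every attribute of R2, so R1 ∩ R2 → R2. The join is lossless.

Yes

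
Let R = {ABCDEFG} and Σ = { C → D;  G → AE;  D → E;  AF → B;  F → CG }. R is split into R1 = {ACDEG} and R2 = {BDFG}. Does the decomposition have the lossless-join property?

Common attributes: R1 ∩ R2 = {DG}.
Closure of {DG}: G → AE applies, adding AE. So (DG)⁺ = {ADEG}.
The closure contains neither all of R1 = {ACDEG} nor all of R2 = {BDFG}, so the common attributes are not a superkey of either fragment. The join is lossy.

No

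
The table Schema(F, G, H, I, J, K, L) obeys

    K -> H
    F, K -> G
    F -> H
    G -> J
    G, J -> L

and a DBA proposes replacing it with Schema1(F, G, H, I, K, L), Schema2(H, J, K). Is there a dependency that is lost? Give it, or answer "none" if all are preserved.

G -> J

Check G → J: no single fragment contains all of {G, J}, and the restricted closure of {G} across the fragments never reaches {J}.
K → H is preserved.
F, K → G is preserved.
F → H is preserved.
G, J → L is preserved.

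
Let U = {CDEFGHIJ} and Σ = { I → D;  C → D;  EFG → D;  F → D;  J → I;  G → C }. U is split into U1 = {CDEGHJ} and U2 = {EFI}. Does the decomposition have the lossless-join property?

No

Common attributes: U1 ∩ U2 = {E}.
No dependency enlarges {E}, so (E)⁺ = {E}.
The closure contains neither all of U1 = {CDEGHJ} nor all of U2 = {EFI}, so the common attributes are not a superkey of either fragment. The join is lossy.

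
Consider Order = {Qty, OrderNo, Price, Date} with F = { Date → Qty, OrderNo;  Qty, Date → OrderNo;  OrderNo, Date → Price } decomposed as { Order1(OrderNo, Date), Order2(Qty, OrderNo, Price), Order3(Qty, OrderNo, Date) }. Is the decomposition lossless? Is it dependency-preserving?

lossy and not dependency-preserving

Lossless test (chase): Rows 1 and 3 agree on Date; apply Date→Qty, OrderNo and equate their Qty, OrderNo entries. Rows 1 and 3 agree on OrderNo, Date; apply OrderNo, Date→Price and equate their Price entries. No row becomes fully distinguished — the join is lossy.
Dependency preservation: the restricted closure of {OrderNo, Date} across the fragments never reaches {Price}, so OrderNo, Date → Price cannot be enforced without a join — not preserved.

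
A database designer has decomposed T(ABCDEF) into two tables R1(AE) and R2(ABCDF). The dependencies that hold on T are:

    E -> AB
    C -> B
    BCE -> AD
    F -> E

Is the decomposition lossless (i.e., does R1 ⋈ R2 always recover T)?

Common attributes: R1 ∩ R2 = {A}.
No dependency enlarges {A}, so (A)⁺ = {A}.
The closure contains neither all of R1 = {AE} nor all of R2 = {ABCDF}, so the common attributes are not a superkey of either fragment. The join is lossy.

No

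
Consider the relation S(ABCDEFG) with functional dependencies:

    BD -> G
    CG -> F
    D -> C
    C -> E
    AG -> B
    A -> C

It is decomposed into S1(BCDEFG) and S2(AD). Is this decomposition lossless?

No

Common attributes: S1 ∩ S2 = {D}.
Closure of {D}: D → C applies, adding C; C → E applies, adding E. So (D)⁺ = {CDE}.
The closure contains neither all of S1 = {BCDEFG} nor all of S2 = {AD}, so the common attributes are not a superkey of either fragment. The join is lossy.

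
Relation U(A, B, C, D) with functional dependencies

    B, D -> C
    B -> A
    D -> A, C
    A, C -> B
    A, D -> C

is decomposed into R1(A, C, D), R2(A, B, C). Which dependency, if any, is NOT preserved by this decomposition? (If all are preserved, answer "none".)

none

B, D → C: restricted closure across fragments reaches C.
B → A lies within R2.
D → A, C lies within R1.
A, C → B lies within R2.
A, D → C lies within R1.
Every dependency is enforceable on the fragments, so the decomposition is dependency-preserving.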